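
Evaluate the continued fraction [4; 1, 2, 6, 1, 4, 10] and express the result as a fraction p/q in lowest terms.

a_0 = 4: 4/1
a_1 = 1: 5/1
a_2 = 2: 14/3
a_3 = 6: 89/19
a_4 = 1: 103/22
a_5 = 4: 501/107
a_6 = 10: 5113/1092

5113/1092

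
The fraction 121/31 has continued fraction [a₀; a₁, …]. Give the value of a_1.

1

121 = 3·31 + 28, so a_0 = 3
31 = 1·28 + 3, so a_1 = 1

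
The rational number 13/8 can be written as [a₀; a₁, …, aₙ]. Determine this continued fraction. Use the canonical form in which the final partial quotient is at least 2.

[1; 1, 1, 1, 2]

Apply division with remainder until the remainder is 0:
13 ÷ 8 → quotient 1, remainder 5
8 ÷ 5 → quotient 1, remainder 3
5 ÷ 3 → quotient 1, remainder 2
3 ÷ 2 → quotient 1, remainder 1
2 ÷ 1 → quotient 2, remainder 0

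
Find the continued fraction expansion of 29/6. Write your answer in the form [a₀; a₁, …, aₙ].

[4; 1, 5]

29 = 4·6 + 5, so a_0 = 4
6 = 1·5 + 1, so a_1 = 1
5 = 5·1 + 0, so a_2 = 5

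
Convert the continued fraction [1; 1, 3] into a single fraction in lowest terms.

Collapse the nested fraction from the inside out:
Start with 3.
1 + 1/(3/1) = 1 + 1/3 = 4/3
1 + 1/(4/3) = 1 + 3/4 = 7/4

7/4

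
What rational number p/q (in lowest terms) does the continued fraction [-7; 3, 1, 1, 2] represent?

Start with 2.
1 + 1/(2/1) = 1 + 1/2 = 3/2
1 + 1/(3/2) = 1 + 2/3 = 5/3
3 + 1/(5/3) = 3 + 3/5 = 18/5
-7 + 1/(18/5) = -7 + 5/18 = -121/18

-121/18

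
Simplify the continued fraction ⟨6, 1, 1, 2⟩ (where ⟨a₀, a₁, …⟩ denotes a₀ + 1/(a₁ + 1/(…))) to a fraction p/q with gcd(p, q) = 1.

33/5

Work from the innermost term outward:
Start with 2.
1 + 1/(2/1) = 1 + 1/2 = 3/2
1 + 1/(3/2) = 1 + 2/3 = 5/3
6 + 1/(5/3) = 6 + 3/5 = 33/5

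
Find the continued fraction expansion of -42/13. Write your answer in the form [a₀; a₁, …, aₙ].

[-4; 1, 3, 3]

⌊-42/13⌋ = -4, remainder 10
⌊13/10⌋ = 1, remainder 3
⌊10/3⌋ = 3, remainder 1
⌊3/1⌋ = 3, remainder 0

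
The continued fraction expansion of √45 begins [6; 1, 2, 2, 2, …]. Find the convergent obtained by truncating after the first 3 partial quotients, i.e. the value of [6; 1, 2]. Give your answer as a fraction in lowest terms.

20/3

Starting at the tail and folding back:
Start with 2.
1 + 1/(2/1) = 1 + 1/2 = 3/2
6 + 1/(3/2) = 6 + 2/3 = 20/3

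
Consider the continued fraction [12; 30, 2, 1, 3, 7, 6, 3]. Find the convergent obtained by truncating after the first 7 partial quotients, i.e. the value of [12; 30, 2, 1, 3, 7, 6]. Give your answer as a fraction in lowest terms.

179387/14908

Build up convergents one term at a time:
a_0 = 12: 12/1
a_1 = 30: 361/30
a_2 = 2: 734/61
a_3 = 1: 1095/91
a_4 = 3: 4019/334
a_5 = 7: 29228/2429
a_6 = 6: 179387/14908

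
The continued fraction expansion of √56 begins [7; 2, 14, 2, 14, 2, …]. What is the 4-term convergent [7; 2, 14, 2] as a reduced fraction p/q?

449/60

Compute successive convergents:
a_0 = 7: 7/1
a_1 = 2: 15/2
a_2 = 14: 217/29
a_3 = 2: 449/60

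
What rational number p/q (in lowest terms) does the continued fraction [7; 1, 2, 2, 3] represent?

185/24

Start with 3.
2 + 1/(3/1) = 2 + 1/3 = 7/3
2 + 1/(7/3) = 2 + 3/7 = 17/7
1 + 1/(17/7) = 1 + 7/17 = 24/17
7 + 1/(24/17) = 7 + 17/24 = 185/24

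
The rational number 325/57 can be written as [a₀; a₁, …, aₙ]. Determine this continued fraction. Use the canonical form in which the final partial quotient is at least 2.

325 = 5·57 + 40, so a_0 = 5
57 = 1·40 + 17, so a_1 = 1
40 = 2·17 + 6, so a_2 = 2
17 = 2·6 + 5, so a_3 = 2
6 = 1·5 + 1, so a_4 = 1
5 = 5·1 + 0, so a_5 = 5

[5; 1, 2, 2, 1, 5]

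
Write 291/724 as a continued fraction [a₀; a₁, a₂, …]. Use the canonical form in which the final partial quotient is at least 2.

[0; 2, 2, 20, 3, 2]

⌊291/724⌋ = 0, remainder 291
⌊724/291⌋ = 2, remainder 142
⌊291/142⌋ = 2, remainder 7
⌊142/7⌋ = 20, remainder 2
⌊7/2⌋ = 3, remainder 1
⌊2/1⌋ = 2, remainder 0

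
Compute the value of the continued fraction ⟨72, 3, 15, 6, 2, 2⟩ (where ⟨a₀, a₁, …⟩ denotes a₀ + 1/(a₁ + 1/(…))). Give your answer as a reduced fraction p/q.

107549/1487

Use the convergent recurrence hₖ = aₖ·hₖ₋₁ + hₖ₋₂ (and likewise for the denominators kₖ):
a_0 = 72: 72/1
a_1 = 3: 217/3
a_2 = 15: 3327/46
a_3 = 6: 20179/279
a_4 = 2: 43685/604
a_5 = 2: 107549/1487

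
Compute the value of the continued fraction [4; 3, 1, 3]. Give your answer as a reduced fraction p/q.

Starting at the tail and folding back:
Start with 3.
1 + 1/(3/1) = 1 + 1/3 = 4/3
3 + 1/(4/3) = 3 + 3/4 = 15/4
4 + 1/(15/4) = 4 + 4/15 = 64/15

64/15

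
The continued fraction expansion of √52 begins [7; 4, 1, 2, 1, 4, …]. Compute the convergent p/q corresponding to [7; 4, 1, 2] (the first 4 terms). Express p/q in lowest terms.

Collapse the nested fraction from the inside out:
Start with 2.
1 + 1/(2/1) = 1 + 1/2 = 3/2
4 + 1/(3/2) = 4 + 2/3 = 14/3
7 + 1/(14/3) = 7 + 3/14 = 101/14

101/14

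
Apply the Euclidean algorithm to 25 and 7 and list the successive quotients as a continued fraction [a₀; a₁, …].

[3; 1, 1, 3]

25 ÷ 7 → quotient 3, remainder 4
7 ÷ 4 → quotient 1, remainder 3
4 ÷ 3 → quotient 1, remainder 1
3 ÷ 1 → quotient 3, remainder 0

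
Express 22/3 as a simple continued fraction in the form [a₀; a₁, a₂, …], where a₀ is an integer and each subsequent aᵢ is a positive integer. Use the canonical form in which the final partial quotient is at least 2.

[7; 3]

⌊22/3⌋ = 7, remainder 1
⌊3/1⌋ = 3, remainder 0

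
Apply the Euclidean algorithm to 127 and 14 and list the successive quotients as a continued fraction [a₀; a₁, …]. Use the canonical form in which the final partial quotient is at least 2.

[9; 14]

⌊127/14⌋ = 9, remainder 1
⌊14/1⌋ = 14, remainder 0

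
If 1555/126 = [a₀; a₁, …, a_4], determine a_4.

1555 ÷ 126 → quotient 12, remainder 43
126 ÷ 43 → quotient 2, remainder 40
43 ÷ 40 → quotient 1, remainder 3
40 ÷ 3 → quotient 13, remainder 1
3 ÷ 1 → quotient 3, remainder 0

3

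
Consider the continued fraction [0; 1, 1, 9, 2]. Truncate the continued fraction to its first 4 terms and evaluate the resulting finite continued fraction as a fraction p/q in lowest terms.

10/19

Start with 9.
1 + 1/(9/1) = 1 + 1/9 = 10/9
1 + 1/(10/9) = 1 + 9/10 = 19/10
0 + 1/(19/10) = 0 + 10/19 = 10/19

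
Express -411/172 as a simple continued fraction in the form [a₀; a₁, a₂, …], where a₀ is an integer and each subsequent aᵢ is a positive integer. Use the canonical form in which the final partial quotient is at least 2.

[-3; 1, 1, 1, 1, 3, 4, 2]

⌊-411/172⌋ = -3, remainder 105
⌊172/105⌋ = 1, remainder 67
⌊105/67⌋ = 1, remainder 38
⌊67/38⌋ = 1, remainder 29
⌊38/29⌋ = 1, remainder 9
⌊29/9⌋ = 3, remainder 2
⌊9/2⌋ = 4, remainder 1
⌊2/1⌋ = 2, remainder 0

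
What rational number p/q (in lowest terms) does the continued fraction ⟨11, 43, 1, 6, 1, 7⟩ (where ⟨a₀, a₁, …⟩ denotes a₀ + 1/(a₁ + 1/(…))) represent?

30467/2764

Start with 7.
1 + 1/(7/1) = 1 + 1/7 = 8/7
6 + 1/(8/7) = 6 + 7/8 = 55/8
1 + 1/(55/8) = 1 + 8/55 = 63/55
43 + 1/(63/55) = 43 + 55/63 = 2764/63
11 + 1/(2764/63) = 11 + 63/2764 = 30467/2764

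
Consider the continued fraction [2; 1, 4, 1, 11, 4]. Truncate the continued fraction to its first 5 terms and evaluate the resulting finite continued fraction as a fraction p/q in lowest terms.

201/71

Start with 11.
1 + 1/(11/1) = 1 + 1/11 = 12/11
4 + 1/(12/11) = 4 + 11/12 = 59/12
1 + 1/(59/12) = 1 + 12/59 = 71/59
2 + 1/(71/59) = 2 + 59/71 = 201/71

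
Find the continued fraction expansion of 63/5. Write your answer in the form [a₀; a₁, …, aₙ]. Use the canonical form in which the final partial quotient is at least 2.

[12; 1, 1, 2]

Apply division with remainder until the remainder is 0:
63 = 12·5 + 3, so a_0 = 12
5 = 1·3 + 2, so a_1 = 1
3 = 1·2 + 1, so a_2 = 1
2 = 2·1 + 0, so a_3 = 2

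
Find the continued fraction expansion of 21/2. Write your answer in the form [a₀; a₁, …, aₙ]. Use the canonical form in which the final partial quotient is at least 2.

21 = 10·2 + 1, so a_0 = 10
2 = 2·1 + 0, so a_1 = 2

[10; 2]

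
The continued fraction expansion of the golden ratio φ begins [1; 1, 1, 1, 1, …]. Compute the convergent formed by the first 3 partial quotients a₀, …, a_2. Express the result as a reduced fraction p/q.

3/2

Start with 1.
1 + 1/(1/1) = 1 + 1/1 = 2/1
1 + 1/(2/1) = 1 + 1/2 = 3/2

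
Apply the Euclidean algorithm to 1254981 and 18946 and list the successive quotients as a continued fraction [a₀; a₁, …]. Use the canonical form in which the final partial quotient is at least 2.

1254981 ÷ 18946 → quotient 66, remainder 4545
18946 ÷ 4545 → quotient 4, remainder 766
4545 ÷ 766 → quotient 5, remainder 715
766 ÷ 715 → quotient 1, remainder 51
715 ÷ 51 → quotient 14, remainder 1
51 ÷ 1 → quotient 51, remainder 0

[66; 4, 5, 1, 14, 51]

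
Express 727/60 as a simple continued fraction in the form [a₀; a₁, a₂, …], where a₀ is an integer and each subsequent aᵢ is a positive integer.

727 = 12·60 + 7, so a_0 = 12
60 = 8·7 + 4, so a_1 = 8
7 = 1·4 + 3, so a_2 = 1
4 = 1·3 + 1, so a_3 = 1
3 = 3·1 + 0, so a_4 = 3

[12; 8, 1, 1, 3]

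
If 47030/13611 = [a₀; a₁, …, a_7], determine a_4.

1

⌊47030/13611⌋ = 3, remainder 6197
⌊13611/6197⌋ = 2, remainder 1217
⌊6197/1217⌋ = 5, remainder 112
⌊1217/112⌋ = 10, remainder 97
⌊112/97⌋ = 1, remainder 15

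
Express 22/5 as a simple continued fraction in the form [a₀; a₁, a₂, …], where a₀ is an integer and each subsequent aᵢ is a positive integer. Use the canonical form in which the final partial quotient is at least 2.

⌊22/5⌋ = 4, remainder 2
⌊5/2⌋ = 2, remainder 1
⌊2/1⌋ = 2, remainder 0

[4; 2, 2]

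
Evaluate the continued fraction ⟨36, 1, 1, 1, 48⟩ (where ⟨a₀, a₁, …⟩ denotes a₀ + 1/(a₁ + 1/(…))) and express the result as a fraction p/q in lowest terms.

5353/146

Start with 48.
1 + 1/(48/1) = 1 + 1/48 = 49/48
1 + 1/(49/48) = 1 + 48/49 = 97/49
1 + 1/(97/49) = 1 + 49/97 = 146/97
36 + 1/(146/97) = 36 + 97/146 = 5353/146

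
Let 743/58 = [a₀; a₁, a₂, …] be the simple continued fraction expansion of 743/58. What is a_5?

2

Repeatedly divide and take the remainder:
743 = 12·58 + 47, so a_0 = 12
58 = 1·47 + 11, so a_1 = 1
47 = 4·11 + 3, so a_2 = 4
11 = 3·3 + 2, so a_3 = 3
3 = 1·2 + 1, so a_4 = 1
2 = 2·1 + 0, so a_5 = 2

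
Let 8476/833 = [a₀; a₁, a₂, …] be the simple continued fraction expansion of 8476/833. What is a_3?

⌊8476/833⌋ = 10, remainder 146
⌊833/146⌋ = 5, remainder 103
⌊146/103⌋ = 1, remainder 43
⌊103/43⌋ = 2, remainder 17

2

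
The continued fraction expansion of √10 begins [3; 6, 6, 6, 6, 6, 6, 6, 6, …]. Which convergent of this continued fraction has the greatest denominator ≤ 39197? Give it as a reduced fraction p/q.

27379/8658

List convergents until the denominator exceeds the bound:
a_0 = 3: 3/1  (≤ bound)
a_1 = 6: 19/6  (≤ bound)
a_2 = 6: 117/37  (≤ bound)
a_3 = 6: 721/228  (≤ bound)
a_4 = 6: 4443/1405  (≤ bound)
a_5 = 6: 27379/8658  (≤ bound)
a_6 = 6: 168717/53353  (> 39197, stop)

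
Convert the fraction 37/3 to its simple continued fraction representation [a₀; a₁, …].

37 ÷ 3 → quotient 12, remainder 1
3 ÷ 1 → quotient 3, remainder 0

[12; 3]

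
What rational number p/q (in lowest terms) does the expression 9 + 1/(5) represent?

Build up convergents one term at a time:
a_0 = 9: 9/1
a_1 = 5: 46/5

46/5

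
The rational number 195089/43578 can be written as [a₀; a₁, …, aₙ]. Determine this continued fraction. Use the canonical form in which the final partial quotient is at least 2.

Run the Euclidean algorithm, recording each quotient:
⌊195089/43578⌋ = 4, remainder 20777
⌊43578/20777⌋ = 2, remainder 2024
⌊20777/2024⌋ = 10, remainder 537
⌊2024/537⌋ = 3, remainder 413
⌊537/413⌋ = 1, remainder 124
⌊413/124⌋ = 3, remainder 41
⌊124/41⌋ = 3, remainder 1
⌊41/1⌋ = 41, remainder 0

[4; 2, 10, 3, 1, 3, 3, 41]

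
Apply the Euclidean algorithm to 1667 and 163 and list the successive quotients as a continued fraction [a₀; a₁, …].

Repeatedly divide and take the remainder:
⌊1667/163⌋ = 10, remainder 37
⌊163/37⌋ = 4, remainder 15
⌊37/15⌋ = 2, remainder 7
⌊15/7⌋ = 2, remainder 1
⌊7/1⌋ = 7, remainder 0

[10; 4, 2, 2, 7]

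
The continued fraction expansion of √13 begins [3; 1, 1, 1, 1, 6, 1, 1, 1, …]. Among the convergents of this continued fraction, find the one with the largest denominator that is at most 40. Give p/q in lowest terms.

a_0 = 3: 3/1  (≤ bound)
a_1 = 1: 4/1  (≤ bound)
a_2 = 1: 7/2  (≤ bound)
a_3 = 1: 11/3  (≤ bound)
a_4 = 1: 18/5  (≤ bound)
a_5 = 6: 119/33  (≤ bound)
a_6 = 1: 137/38  (≤ bound)
a_7 = 1: 256/71  (> 40, stop)

137/38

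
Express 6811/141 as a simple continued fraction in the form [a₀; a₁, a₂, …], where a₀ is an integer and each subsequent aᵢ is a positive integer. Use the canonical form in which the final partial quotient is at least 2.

⌊6811/141⌋ = 48, remainder 43
⌊141/43⌋ = 3, remainder 12
⌊43/12⌋ = 3, remainder 7
⌊12/7⌋ = 1, remainder 5
⌊7/5⌋ = 1, remainder 2
⌊5/2⌋ = 2, remainder 1
⌊2/1⌋ = 2, remainder 0

[48; 3, 3, 1, 1, 2, 2]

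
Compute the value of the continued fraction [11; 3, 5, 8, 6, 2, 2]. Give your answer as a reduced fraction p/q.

48329/4272

a_0 = 11: 11/1
a_1 = 3: 34/3
a_2 = 5: 181/16
a_3 = 8: 1482/131
a_4 = 6: 9073/802
a_5 = 2: 19628/1735
a_6 = 2: 48329/4272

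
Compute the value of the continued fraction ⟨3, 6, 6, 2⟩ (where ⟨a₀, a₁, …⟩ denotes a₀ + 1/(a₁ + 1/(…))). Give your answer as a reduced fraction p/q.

253/80

a_0 = 3: 3/1
a_1 = 6: 19/6
a_2 = 6: 117/37
a_3 = 2: 253/80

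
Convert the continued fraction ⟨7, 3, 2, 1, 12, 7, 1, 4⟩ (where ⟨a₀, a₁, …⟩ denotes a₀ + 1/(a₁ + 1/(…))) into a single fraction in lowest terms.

Starting at the tail and folding back:
Start with 4.
1 + 1/(4/1) = 1 + 1/4 = 5/4
7 + 1/(5/4) = 7 + 4/5 = 39/5
12 + 1/(39/5) = 12 + 5/39 = 473/39
1 + 1/(473/39) = 1 + 39/473 = 512/473
2 + 1/(512/473) = 2 + 473/512 = 1497/512
3 + 1/(1497/512) = 3 + 512/1497 = 5003/1497
7 + 1/(5003/1497) = 7 + 1497/5003 = 36518/5003

36518/5003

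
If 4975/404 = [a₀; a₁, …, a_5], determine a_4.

1

Run the Euclidean algorithm, recording each quotient:
⌊4975/404⌋ = 12, remainder 127
⌊404/127⌋ = 3, remainder 23
⌊127/23⌋ = 5, remainder 12
⌊23/12⌋ = 1, remainder 11
⌊12/11⌋ = 1, remainder 1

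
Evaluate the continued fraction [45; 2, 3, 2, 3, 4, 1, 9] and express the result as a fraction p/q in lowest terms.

129721/2855

a_0 = 45: 45/1
a_1 = 2: 91/2
a_2 = 3: 318/7
a_3 = 2: 727/16
a_4 = 3: 2499/55
a_5 = 4: 10723/236
a_6 = 1: 13222/291
a_7 = 9: 129721/2855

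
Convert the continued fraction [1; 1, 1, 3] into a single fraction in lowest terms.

Starting at the tail and folding back:
Start with 3.
1 + 1/(3/1) = 1 + 1/3 = 4/3
1 + 1/(4/3) = 1 + 3/4 = 7/4
1 + 1/(7/4) = 1 + 4/7 = 11/7

11/7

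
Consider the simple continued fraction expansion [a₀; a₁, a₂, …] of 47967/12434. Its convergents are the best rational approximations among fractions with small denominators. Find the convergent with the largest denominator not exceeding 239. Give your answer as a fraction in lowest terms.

922/239

List convergents until the denominator exceeds the bound:
a_0 = 3: 3/1  (≤ bound)
a_1 = 1: 4/1  (≤ bound)
a_2 = 6: 27/7  (≤ bound)
a_3 = 34: 922/239  (≤ bound)
a_4 = 1: 949/246  (> 239, stop)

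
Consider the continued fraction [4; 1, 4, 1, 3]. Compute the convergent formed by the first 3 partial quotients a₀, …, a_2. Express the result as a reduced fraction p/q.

Start with 4.
1 + 1/(4/1) = 1 + 1/4 = 5/4
4 + 1/(5/4) = 4 + 4/5 = 24/5

24/5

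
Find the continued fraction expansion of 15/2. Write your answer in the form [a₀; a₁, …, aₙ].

⌊15/2⌋ = 7, remainder 1
⌊2/1⌋ = 2, remainder 0

[7; 2]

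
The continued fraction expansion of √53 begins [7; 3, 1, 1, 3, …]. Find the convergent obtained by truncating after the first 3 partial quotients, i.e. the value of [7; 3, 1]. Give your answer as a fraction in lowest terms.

Use the convergent recurrence hₖ = aₖ·hₖ₋₁ + hₖ₋₂ (and likewise for the denominators kₖ):
a_0 = 7: 7/1
a_1 = 3: 22/3
a_2 = 1: 29/4

29/4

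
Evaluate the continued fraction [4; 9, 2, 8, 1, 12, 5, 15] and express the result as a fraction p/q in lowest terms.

Build up convergents one term at a time:
a_0 = 4: 4/1
a_1 = 9: 37/9
a_2 = 2: 78/19
a_3 = 8: 661/161
a_4 = 1: 739/180
a_5 = 12: 9529/2321
a_6 = 5: 48384/11785
a_7 = 15: 735289/179096

735289/179096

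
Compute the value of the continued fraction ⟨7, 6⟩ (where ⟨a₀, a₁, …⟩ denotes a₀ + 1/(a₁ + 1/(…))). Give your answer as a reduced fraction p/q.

a_0 = 7: 7/1
a_1 = 6: 43/6

43/6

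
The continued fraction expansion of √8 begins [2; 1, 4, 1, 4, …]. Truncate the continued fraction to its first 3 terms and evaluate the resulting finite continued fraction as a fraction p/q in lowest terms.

14/5

Work from the innermost term outward:
Start with 4.
1 + 1/(4/1) = 1 + 1/4 = 5/4
2 + 1/(5/4) = 2 + 4/5 = 14/5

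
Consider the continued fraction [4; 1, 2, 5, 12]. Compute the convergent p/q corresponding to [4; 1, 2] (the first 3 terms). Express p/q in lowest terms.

14/3

Start with 2.
1 + 1/(2/1) = 1 + 1/2 = 3/2
4 + 1/(3/2) = 4 + 2/3 = 14/3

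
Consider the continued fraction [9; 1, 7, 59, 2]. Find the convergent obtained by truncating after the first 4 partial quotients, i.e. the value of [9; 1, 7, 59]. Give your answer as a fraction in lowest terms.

4671/473

a_0 = 9: 9/1
a_1 = 1: 10/1
a_2 = 7: 79/8
a_3 = 59: 4671/473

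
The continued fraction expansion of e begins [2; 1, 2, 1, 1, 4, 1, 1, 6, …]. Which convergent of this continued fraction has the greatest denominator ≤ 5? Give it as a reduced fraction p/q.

11/4

List convergents until the denominator exceeds the bound:
a_0 = 2: 2/1  (≤ bound)
a_1 = 1: 3/1  (≤ bound)
a_2 = 2: 8/3  (≤ bound)
a_3 = 1: 11/4  (≤ bound)
a_4 = 1: 19/7  (> 5, stop)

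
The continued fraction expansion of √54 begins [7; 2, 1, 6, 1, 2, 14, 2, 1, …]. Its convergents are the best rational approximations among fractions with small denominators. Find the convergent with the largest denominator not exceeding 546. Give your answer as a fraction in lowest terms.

485/66

a_0 = 7: 7/1  (≤ bound)
a_1 = 2: 15/2  (≤ bound)
a_2 = 1: 22/3  (≤ bound)
a_3 = 6: 147/20  (≤ bound)
a_4 = 1: 169/23  (≤ bound)
a_5 = 2: 485/66  (≤ bound)
a_6 = 14: 6959/947  (> 546, stop)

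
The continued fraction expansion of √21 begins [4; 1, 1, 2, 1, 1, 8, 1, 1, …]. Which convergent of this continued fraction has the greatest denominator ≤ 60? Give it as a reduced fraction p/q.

List convergents until the denominator exceeds the bound:
a_0 = 4: 4/1  (≤ bound)
a_1 = 1: 5/1  (≤ bound)
a_2 = 1: 9/2  (≤ bound)
a_3 = 2: 23/5  (≤ bound)
a_4 = 1: 32/7  (≤ bound)
a_5 = 1: 55/12  (≤ bound)
a_6 = 8: 472/103  (> 60, stop)

55/12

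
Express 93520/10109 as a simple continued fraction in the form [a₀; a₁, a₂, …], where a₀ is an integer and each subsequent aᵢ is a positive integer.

Run the Euclidean algorithm, recording each quotient:
⌊93520/10109⌋ = 9, remainder 2539
⌊10109/2539⌋ = 3, remainder 2492
⌊2539/2492⌋ = 1, remainder 47
⌊2492/47⌋ = 53, remainder 1
⌊47/1⌋ = 47, remainder 0

[9; 3, 1, 53, 47]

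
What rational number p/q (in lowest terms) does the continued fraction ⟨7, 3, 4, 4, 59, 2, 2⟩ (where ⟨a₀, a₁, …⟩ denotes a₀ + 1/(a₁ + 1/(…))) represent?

119869/16400

a_0 = 7: 7/1
a_1 = 3: 22/3
a_2 = 4: 95/13
a_3 = 4: 402/55
a_4 = 59: 23813/3258
a_5 = 2: 48028/6571
a_6 = 2: 119869/16400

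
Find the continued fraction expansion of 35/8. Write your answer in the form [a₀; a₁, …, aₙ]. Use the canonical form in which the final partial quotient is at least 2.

[4; 2, 1, 2]

35 = 4·8 + 3, so a_0 = 4
8 = 2·3 + 2, so a_1 = 2
3 = 1·2 + 1, so a_2 = 1
2 = 2·1 + 0, so a_3 = 2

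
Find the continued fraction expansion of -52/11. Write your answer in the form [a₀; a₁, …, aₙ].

[-5; 3, 1, 2]

Run the Euclidean algorithm, recording each quotient:
-52 ÷ 11 → quotient -5, remainder 3
11 ÷ 3 → quotient 3, remainder 2
3 ÷ 2 → quotient 1, remainder 1
2 ÷ 1 → quotient 2, remainder 0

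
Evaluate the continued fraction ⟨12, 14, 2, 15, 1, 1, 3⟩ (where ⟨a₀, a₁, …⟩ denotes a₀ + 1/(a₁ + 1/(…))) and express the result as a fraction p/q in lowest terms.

Work from the innermost term outward:
Start with 3.
1 + 1/(3/1) = 1 + 1/3 = 4/3
1 + 1/(4/3) = 1 + 3/4 = 7/4
15 + 1/(7/4) = 15 + 4/7 = 109/7
2 + 1/(109/7) = 2 + 7/109 = 225/109
14 + 1/(225/109) = 14 + 109/225 = 3259/225
12 + 1/(3259/225) = 12 + 225/3259 = 39333/3259

39333/3259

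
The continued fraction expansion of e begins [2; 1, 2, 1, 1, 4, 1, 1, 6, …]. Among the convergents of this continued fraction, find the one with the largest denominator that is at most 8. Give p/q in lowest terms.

a_0 = 2: 2/1  (≤ bound)
a_1 = 1: 3/1  (≤ bound)
a_2 = 2: 8/3  (≤ bound)
a_3 = 1: 11/4  (≤ bound)
a_4 = 1: 19/7  (≤ bound)
a_5 = 4: 87/32  (> 8, stop)

19/7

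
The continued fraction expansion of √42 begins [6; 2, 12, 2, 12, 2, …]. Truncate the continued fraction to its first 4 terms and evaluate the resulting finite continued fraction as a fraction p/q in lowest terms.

Collapse the nested fraction from the inside out:
Start with 2.
12 + 1/(2/1) = 12 + 1/2 = 25/2
2 + 1/(25/2) = 2 + 2/25 = 52/25
6 + 1/(52/25) = 6 + 25/52 = 337/52

337/52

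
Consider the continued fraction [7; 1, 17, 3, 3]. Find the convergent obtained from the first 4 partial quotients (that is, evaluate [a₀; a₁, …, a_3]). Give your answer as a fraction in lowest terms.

437/55

Start with 3.
17 + 1/(3/1) = 17 + 1/3 = 52/3
1 + 1/(52/3) = 1 + 3/52 = 55/52
7 + 1/(55/52) = 7 + 52/55 = 437/55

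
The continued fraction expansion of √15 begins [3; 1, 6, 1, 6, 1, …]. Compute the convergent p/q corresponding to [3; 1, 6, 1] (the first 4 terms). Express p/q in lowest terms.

Work from the innermost term outward:
Start with 1.
6 + 1/(1/1) = 6 + 1/1 = 7/1
1 + 1/(7/1) = 1 + 1/7 = 8/7
3 + 1/(8/7) = 3 + 7/8 = 31/8

31/8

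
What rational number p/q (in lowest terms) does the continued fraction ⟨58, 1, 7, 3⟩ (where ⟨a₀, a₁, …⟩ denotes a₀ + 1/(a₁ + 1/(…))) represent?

Work from the innermost term outward:
Start with 3.
7 + 1/(3/1) = 7 + 1/3 = 22/3
1 + 1/(22/3) = 1 + 3/22 = 25/22
58 + 1/(25/22) = 58 + 22/25 = 1472/25

1472/25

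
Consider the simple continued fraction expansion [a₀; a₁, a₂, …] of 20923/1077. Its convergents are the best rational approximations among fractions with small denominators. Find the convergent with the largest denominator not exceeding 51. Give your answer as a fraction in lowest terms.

136/7

a_0 = 19: 19/1  (≤ bound)
a_1 = 2: 39/2  (≤ bound)
a_2 = 2: 97/5  (≤ bound)
a_3 = 1: 136/7  (≤ bound)
a_4 = 13: 1865/96  (> 51, stop)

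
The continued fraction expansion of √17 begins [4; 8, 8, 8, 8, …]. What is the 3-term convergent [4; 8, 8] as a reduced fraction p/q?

a_0 = 4: 4/1
a_1 = 8: 33/8
a_2 = 8: 268/65

268/65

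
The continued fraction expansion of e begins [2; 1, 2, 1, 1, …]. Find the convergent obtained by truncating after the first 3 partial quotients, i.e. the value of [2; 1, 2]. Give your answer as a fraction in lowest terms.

Build up convergents one term at a time:
a_0 = 2: 2/1
a_1 = 1: 3/1
a_2 = 2: 8/3

8/3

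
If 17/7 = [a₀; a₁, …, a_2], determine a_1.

2

17 ÷ 7 → quotient 2, remainder 3
7 ÷ 3 → quotient 2, remainder 1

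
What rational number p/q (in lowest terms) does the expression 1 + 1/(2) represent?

3/2

Start with 2.
1 + 1/(2/1) = 1 + 1/2 = 3/2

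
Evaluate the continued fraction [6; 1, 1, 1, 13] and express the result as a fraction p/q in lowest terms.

Use the convergent recurrence hₖ = aₖ·hₖ₋₁ + hₖ₋₂ (and likewise for the denominators kₖ):
a_0 = 6: 6/1
a_1 = 1: 7/1
a_2 = 1: 13/2
a_3 = 1: 20/3
a_4 = 13: 273/41

273/41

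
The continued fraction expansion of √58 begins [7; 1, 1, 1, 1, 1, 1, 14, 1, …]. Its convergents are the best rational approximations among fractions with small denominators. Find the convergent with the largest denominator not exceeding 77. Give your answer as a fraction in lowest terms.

List convergents until the denominator exceeds the bound:
a_0 = 7: 7/1  (≤ bound)
a_1 = 1: 8/1  (≤ bound)
a_2 = 1: 15/2  (≤ bound)
a_3 = 1: 23/3  (≤ bound)
a_4 = 1: 38/5  (≤ bound)
a_5 = 1: 61/8  (≤ bound)
a_6 = 1: 99/13  (≤ bound)
a_7 = 14: 1447/190  (> 77, stop)

99/13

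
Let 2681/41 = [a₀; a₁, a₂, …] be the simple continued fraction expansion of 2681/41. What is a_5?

⌊2681/41⌋ = 65, remainder 16
⌊41/16⌋ = 2, remainder 9
⌊16/9⌋ = 1, remainder 7
⌊9/7⌋ = 1, remainder 2
⌊7/2⌋ = 3, remainder 1
⌊2/1⌋ = 2, remainder 0

2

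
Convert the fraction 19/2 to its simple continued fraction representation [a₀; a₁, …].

19 ÷ 2 → quotient 9, remainder 1
2 ÷ 1 → quotient 2, remainder 0

[9; 2]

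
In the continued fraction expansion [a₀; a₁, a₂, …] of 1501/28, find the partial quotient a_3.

Repeatedly divide and take the remainder:
1501 = 53·28 + 17, so a_0 = 53
28 = 1·17 + 11, so a_1 = 1
17 = 1·11 + 6, so a_2 = 1
11 = 1·6 + 5, so a_3 = 1

1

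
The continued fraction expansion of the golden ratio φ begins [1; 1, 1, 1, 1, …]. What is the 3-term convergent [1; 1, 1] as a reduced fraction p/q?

3/2

Collapse the nested fraction from the inside out:
Start with 1.
1 + 1/(1/1) = 1 + 1/1 = 2/1
1 + 1/(2/1) = 1 + 1/2 = 3/2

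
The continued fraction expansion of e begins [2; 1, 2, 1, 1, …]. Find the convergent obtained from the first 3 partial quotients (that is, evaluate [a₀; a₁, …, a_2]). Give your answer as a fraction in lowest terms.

Start with 2.
1 + 1/(2/1) = 1 + 1/2 = 3/2
2 + 1/(3/2) = 2 + 2/3 = 8/3

8/3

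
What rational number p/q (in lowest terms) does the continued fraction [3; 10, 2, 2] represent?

161/52

Start with 2.
2 + 1/(2/1) = 2 + 1/2 = 5/2
10 + 1/(5/2) = 10 + 2/5 = 52/5
3 + 1/(52/5) = 3 + 5/52 = 161/52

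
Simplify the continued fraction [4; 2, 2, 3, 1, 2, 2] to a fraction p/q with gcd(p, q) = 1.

Work from the innermost term outward:
Start with 2.
2 + 1/(2/1) = 2 + 1/2 = 5/2
1 + 1/(5/2) = 1 + 2/5 = 7/5
3 + 1/(7/5) = 3 + 5/7 = 26/7
2 + 1/(26/7) = 2 + 7/26 = 59/26
2 + 1/(59/26) = 2 + 26/59 = 144/59
4 + 1/(144/59) = 4 + 59/144 = 635/144

635/144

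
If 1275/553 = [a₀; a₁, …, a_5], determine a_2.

3

Repeatedly divide and take the remainder:
1275 = 2·553 + 169, so a_0 = 2
553 = 3·169 + 46, so a_1 = 3
169 = 3·46 + 31, so a_2 = 3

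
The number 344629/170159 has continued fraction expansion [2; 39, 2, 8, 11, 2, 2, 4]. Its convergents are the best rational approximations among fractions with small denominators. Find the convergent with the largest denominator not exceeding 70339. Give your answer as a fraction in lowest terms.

List convergents until the denominator exceeds the bound:
a_0 = 2: 2/1  (≤ bound)
a_1 = 39: 79/39  (≤ bound)
a_2 = 2: 160/79  (≤ bound)
a_3 = 8: 1359/671  (≤ bound)
a_4 = 11: 15109/7460  (≤ bound)
a_5 = 2: 31577/15591  (≤ bound)
a_6 = 2: 78263/38642  (≤ bound)
a_7 = 4: 344629/170159  (> 70339, stop)

78263/38642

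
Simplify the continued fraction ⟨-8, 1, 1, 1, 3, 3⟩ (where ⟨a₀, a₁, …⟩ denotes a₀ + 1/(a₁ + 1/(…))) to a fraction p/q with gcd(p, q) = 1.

-265/36

Start with 3.
3 + 1/(3/1) = 3 + 1/3 = 10/3
1 + 1/(10/3) = 1 + 3/10 = 13/10
1 + 1/(13/10) = 1 + 10/13 = 23/13
1 + 1/(23/13) = 1 + 13/23 = 36/23
-8 + 1/(36/23) = -8 + 23/36 = -265/36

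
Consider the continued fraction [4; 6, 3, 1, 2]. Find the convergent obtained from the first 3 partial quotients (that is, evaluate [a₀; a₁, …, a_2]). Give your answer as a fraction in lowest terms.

Work from the innermost term outward:
Start with 3.
6 + 1/(3/1) = 6 + 1/3 = 19/3
4 + 1/(19/3) = 4 + 3/19 = 79/19

79/19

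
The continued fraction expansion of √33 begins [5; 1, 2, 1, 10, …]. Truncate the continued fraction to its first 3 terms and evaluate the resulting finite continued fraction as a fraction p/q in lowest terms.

Use the convergent recurrence hₖ = aₖ·hₖ₋₁ + hₖ₋₂ (and likewise for the denominators kₖ):
a_0 = 5: 5/1
a_1 = 1: 6/1
a_2 = 2: 17/3

17/3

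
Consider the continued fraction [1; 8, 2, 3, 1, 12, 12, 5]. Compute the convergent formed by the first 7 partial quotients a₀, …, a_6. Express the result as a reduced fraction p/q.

13117/11728

Work from the innermost term outward:
Start with 12.
12 + 1/(12/1) = 12 + 1/12 = 145/12
1 + 1/(145/12) = 1 + 12/145 = 157/145
3 + 1/(157/145) = 3 + 145/157 = 616/157
2 + 1/(616/157) = 2 + 157/616 = 1389/616
8 + 1/(1389/616) = 8 + 616/1389 = 11728/1389
1 + 1/(11728/1389) = 1 + 1389/11728 = 13117/11728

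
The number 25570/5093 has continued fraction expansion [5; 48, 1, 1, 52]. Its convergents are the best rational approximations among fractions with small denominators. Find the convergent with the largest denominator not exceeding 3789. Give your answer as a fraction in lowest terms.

a_0 = 5: 5/1  (≤ bound)
a_1 = 48: 241/48  (≤ bound)
a_2 = 1: 246/49  (≤ bound)
a_3 = 1: 487/97  (≤ bound)
a_4 = 52: 25570/5093  (> 3789, stop)

487/97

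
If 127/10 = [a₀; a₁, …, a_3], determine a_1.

⌊127/10⌋ = 12, remainder 7
⌊10/7⌋ = 1, remainder 3

1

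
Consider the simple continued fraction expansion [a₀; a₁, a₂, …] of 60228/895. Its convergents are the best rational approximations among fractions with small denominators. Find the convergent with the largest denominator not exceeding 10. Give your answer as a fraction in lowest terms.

471/7

List convergents until the denominator exceeds the bound:
a_0 = 67: 67/1  (≤ bound)
a_1 = 3: 202/3  (≤ bound)
a_2 = 2: 471/7  (≤ bound)
a_3 = 2: 1144/17  (> 10, stop)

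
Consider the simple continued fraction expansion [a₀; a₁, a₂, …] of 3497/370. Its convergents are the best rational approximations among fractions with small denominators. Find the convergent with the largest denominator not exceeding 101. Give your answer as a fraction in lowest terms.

293/31

a_0 = 9: 9/1  (≤ bound)
a_1 = 2: 19/2  (≤ bound)
a_2 = 4: 85/9  (≤ bound)
a_3 = 1: 104/11  (≤ bound)
a_4 = 1: 189/20  (≤ bound)
a_5 = 1: 293/31  (≤ bound)
a_6 = 3: 1068/113  (> 101, stop)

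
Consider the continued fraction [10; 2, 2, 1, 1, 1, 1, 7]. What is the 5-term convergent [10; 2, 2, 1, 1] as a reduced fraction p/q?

Starting at the tail and folding back:
Start with 1.
1 + 1/(1/1) = 1 + 1/1 = 2/1
2 + 1/(2/1) = 2 + 1/2 = 5/2
2 + 1/(5/2) = 2 + 2/5 = 12/5
10 + 1/(12/5) = 10 + 5/12 = 125/12

125/12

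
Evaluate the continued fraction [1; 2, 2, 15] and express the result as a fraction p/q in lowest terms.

Collapse the nested fraction from the inside out:
Start with 15.
2 + 1/(15/1) = 2 + 1/15 = 31/15
2 + 1/(31/15) = 2 + 15/31 = 77/31
1 + 1/(77/31) = 1 + 31/77 = 108/77

108/77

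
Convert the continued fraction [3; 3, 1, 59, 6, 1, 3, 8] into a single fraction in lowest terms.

Start with 8.
3 + 1/(8/1) = 3 + 1/8 = 25/8
1 + 1/(25/8) = 1 + 8/25 = 33/25
6 + 1/(33/25) = 6 + 25/33 = 223/33
59 + 1/(223/33) = 59 + 33/223 = 13190/223
1 + 1/(13190/223) = 1 + 223/13190 = 13413/13190
3 + 1/(13413/13190) = 3 + 13190/13413 = 53429/13413
3 + 1/(53429/13413) = 3 + 13413/53429 = 173700/53429

173700/53429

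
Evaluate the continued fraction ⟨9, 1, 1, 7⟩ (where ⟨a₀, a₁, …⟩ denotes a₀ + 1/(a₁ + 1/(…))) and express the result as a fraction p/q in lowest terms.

Use the convergent recurrence hₖ = aₖ·hₖ₋₁ + hₖ₋₂ (and likewise for the denominators kₖ):
a_0 = 9: 9/1
a_1 = 1: 10/1
a_2 = 1: 19/2
a_3 = 7: 143/15

143/15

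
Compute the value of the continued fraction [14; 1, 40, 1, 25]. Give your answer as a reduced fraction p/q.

Start with 25.
1 + 1/(25/1) = 1 + 1/25 = 26/25
40 + 1/(26/25) = 40 + 25/26 = 1065/26
1 + 1/(1065/26) = 1 + 26/1065 = 1091/1065
14 + 1/(1091/1065) = 14 + 1065/1091 = 16339/1091

16339/1091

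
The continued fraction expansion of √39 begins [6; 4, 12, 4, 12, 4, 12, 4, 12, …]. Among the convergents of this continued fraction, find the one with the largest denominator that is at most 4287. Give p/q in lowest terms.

List convergents until the denominator exceeds the bound:
a_0 = 6: 6/1  (≤ bound)
a_1 = 4: 25/4  (≤ bound)
a_2 = 12: 306/49  (≤ bound)
a_3 = 4: 1249/200  (≤ bound)
a_4 = 12: 15294/2449  (≤ bound)
a_5 = 4: 62425/9996  (> 4287, stop)

15294/2449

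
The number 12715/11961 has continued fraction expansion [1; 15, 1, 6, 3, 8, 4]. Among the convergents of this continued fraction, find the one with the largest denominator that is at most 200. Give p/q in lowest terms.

a_0 = 1: 1/1  (≤ bound)
a_1 = 15: 16/15  (≤ bound)
a_2 = 1: 17/16  (≤ bound)
a_3 = 6: 118/111  (≤ bound)
a_4 = 3: 371/349  (> 200, stop)

118/111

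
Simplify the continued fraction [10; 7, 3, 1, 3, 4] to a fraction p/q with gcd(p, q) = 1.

4714/465

Build up convergents one term at a time:
a_0 = 10: 10/1
a_1 = 7: 71/7
a_2 = 3: 223/22
a_3 = 1: 294/29
a_4 = 3: 1105/109
a_5 = 4: 4714/465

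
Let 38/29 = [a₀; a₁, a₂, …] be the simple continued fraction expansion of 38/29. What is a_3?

2

38 = 1·29 + 9, so a_0 = 1
29 = 3·9 + 2, so a_1 = 3
9 = 4·2 + 1, so a_2 = 4
2 = 2·1 + 0, so a_3 = 2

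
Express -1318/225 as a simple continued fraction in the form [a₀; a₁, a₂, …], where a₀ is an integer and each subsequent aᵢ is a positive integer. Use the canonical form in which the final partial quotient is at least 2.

[-6; 7, 32]

Run the Euclidean algorithm, recording each quotient:
-1318 ÷ 225 → quotient -6, remainder 32
225 ÷ 32 → quotient 7, remainder 1
32 ÷ 1 → quotient 32, remainder 0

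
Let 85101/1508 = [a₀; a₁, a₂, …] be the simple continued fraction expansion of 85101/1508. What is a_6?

1

Run the Euclidean algorithm, recording each quotient:
85101 ÷ 1508 → quotient 56, remainder 653
1508 ÷ 653 → quotient 2, remainder 202
653 ÷ 202 → quotient 3, remainder 47
202 ÷ 47 → quotient 4, remainder 14
47 ÷ 14 → quotient 3, remainder 5
14 ÷ 5 → quotient 2, remainder 4
5 ÷ 4 → quotient 1, remainder 1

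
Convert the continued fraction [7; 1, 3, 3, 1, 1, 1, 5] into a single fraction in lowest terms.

2058/265

a_0 = 7: 7/1
a_1 = 1: 8/1
a_2 = 3: 31/4
a_3 = 3: 101/13
a_4 = 1: 132/17
a_5 = 1: 233/30
a_6 = 1: 365/47
a_7 = 5: 2058/265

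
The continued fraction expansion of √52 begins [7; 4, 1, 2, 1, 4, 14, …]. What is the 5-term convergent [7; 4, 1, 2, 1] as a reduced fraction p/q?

a_0 = 7: 7/1
a_1 = 4: 29/4
a_2 = 1: 36/5
a_3 = 2: 101/14
a_4 = 1: 137/19

137/19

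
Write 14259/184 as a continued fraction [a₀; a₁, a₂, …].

14259 = 77·184 + 91, so a_0 = 77
184 = 2·91 + 2, so a_1 = 2
91 = 45·2 + 1, so a_2 = 45
2 = 2·1 + 0, so a_3 = 2

[77; 2, 45, 2]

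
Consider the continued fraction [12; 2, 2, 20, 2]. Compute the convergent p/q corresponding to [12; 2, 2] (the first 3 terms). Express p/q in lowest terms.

a_0 = 12: 12/1
a_1 = 2: 25/2
a_2 = 2: 62/5

62/5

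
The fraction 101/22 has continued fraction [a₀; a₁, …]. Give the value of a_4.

Run the Euclidean algorithm, recording each quotient:
⌊101/22⌋ = 4, remainder 13
⌊22/13⌋ = 1, remainder 9
⌊13/9⌋ = 1, remainder 4
⌊9/4⌋ = 2, remainder 1
⌊4/1⌋ = 4, remainder 0

4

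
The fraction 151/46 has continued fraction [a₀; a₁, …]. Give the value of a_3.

1

⌊151/46⌋ = 3, remainder 13
⌊46/13⌋ = 3, remainder 7
⌊13/7⌋ = 1, remainder 6
⌊7/6⌋ = 1, remainder 1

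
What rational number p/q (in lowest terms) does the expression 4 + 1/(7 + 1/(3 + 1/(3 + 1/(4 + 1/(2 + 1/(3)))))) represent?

Start with 3.
2 + 1/(3/1) = 2 + 1/3 = 7/3
4 + 1/(7/3) = 4 + 3/7 = 31/7
3 + 1/(31/7) = 3 + 7/31 = 100/31
3 + 1/(100/31) = 3 + 31/100 = 331/100
7 + 1/(331/100) = 7 + 100/331 = 2417/331
4 + 1/(2417/331) = 4 + 331/2417 = 9999/2417

9999/2417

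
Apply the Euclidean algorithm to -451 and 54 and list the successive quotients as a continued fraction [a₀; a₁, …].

Apply division with remainder until the remainder is 0:
-451 ÷ 54 → quotient -9, remainder 35
54 ÷ 35 → quotient 1, remainder 19
35 ÷ 19 → quotient 1, remainder 16
19 ÷ 16 → quotient 1, remainder 3
16 ÷ 3 → quotient 5, remainder 1
3 ÷ 1 → quotient 3, remainder 0

[-9; 1, 1, 1, 5, 3]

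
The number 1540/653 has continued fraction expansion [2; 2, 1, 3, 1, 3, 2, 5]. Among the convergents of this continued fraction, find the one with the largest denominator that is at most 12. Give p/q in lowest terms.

26/11

a_0 = 2: 2/1  (≤ bound)
a_1 = 2: 5/2  (≤ bound)
a_2 = 1: 7/3  (≤ bound)
a_3 = 3: 26/11  (≤ bound)
a_4 = 1: 33/14  (> 12, stop)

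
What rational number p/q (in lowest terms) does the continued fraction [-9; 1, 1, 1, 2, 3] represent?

-226/27

Start with 3.
2 + 1/(3/1) = 2 + 1/3 = 7/3
1 + 1/(7/3) = 1 + 3/7 = 10/7
1 + 1/(10/7) = 1 + 7/10 = 17/10
1 + 1/(17/10) = 1 + 10/17 = 27/17
-9 + 1/(27/17) = -9 + 17/27 = -226/27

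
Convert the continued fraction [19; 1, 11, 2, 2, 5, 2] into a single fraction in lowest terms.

14581/732

Start with 2.
5 + 1/(2/1) = 5 + 1/2 = 11/2
2 + 1/(11/2) = 2 + 2/11 = 24/11
2 + 1/(24/11) = 2 + 11/24 = 59/24
11 + 1/(59/24) = 11 + 24/59 = 673/59
1 + 1/(673/59) = 1 + 59/673 = 732/673
19 + 1/(732/673) = 19 + 673/732 = 14581/732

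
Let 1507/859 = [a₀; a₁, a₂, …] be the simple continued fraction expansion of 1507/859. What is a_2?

3

Run the Euclidean algorithm, recording each quotient:
⌊1507/859⌋ = 1, remainder 648
⌊859/648⌋ = 1, remainder 211
⌊648/211⌋ = 3, remainder 15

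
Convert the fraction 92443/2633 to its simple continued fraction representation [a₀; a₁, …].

Apply division with remainder until the remainder is 0:
92443 = 35·2633 + 288, so a_0 = 35
2633 = 9·288 + 41, so a_1 = 9
288 = 7·41 + 1, so a_2 = 7
41 = 41·1 + 0, so a_3 = 41

[35; 9, 7, 41]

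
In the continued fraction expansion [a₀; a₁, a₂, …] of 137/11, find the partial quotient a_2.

Repeatedly divide and take the remainder:
137 ÷ 11 → quotient 12, remainder 5
11 ÷ 5 → quotient 2, remainder 1
5 ÷ 1 → quotient 5, remainder 0

5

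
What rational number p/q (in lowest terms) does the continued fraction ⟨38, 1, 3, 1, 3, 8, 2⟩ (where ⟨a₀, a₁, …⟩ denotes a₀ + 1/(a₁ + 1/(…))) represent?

Start with 2.
8 + 1/(2/1) = 8 + 1/2 = 17/2
3 + 1/(17/2) = 3 + 2/17 = 53/17
1 + 1/(53/17) = 1 + 17/53 = 70/53
3 + 1/(70/53) = 3 + 53/70 = 263/70
1 + 1/(263/70) = 1 + 70/263 = 333/263
38 + 1/(333/263) = 38 + 263/333 = 12917/333

12917/333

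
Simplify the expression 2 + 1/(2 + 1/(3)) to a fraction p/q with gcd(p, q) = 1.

a_0 = 2: 2/1
a_1 = 2: 5/2
a_2 = 3: 17/7

17/7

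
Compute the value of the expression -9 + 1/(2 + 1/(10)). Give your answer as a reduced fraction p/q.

-179/21

Start with 10.
2 + 1/(10/1) = 2 + 1/10 = 21/10
-9 + 1/(21/10) = -9 + 10/21 = -179/21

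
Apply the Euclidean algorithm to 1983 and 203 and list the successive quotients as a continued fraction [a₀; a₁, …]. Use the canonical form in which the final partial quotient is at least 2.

[9; 1, 3, 3, 7, 2]

Repeatedly divide and take the remainder:
1983 ÷ 203 → quotient 9, remainder 156
203 ÷ 156 → quotient 1, remainder 47
156 ÷ 47 → quotient 3, remainder 15
47 ÷ 15 → quotient 3, remainder 2
15 ÷ 2 → quotient 7, remainder 1
2 ÷ 1 → quotient 2, remainder 0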